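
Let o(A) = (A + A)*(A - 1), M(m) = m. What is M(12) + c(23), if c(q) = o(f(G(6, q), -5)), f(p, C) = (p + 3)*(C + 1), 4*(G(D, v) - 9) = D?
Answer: 5952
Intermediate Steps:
G(D, v) = 9 + D/4
f(p, C) = (1 + C)*(3 + p) (f(p, C) = (3 + p)*(1 + C) = (1 + C)*(3 + p))
o(A) = 2*A*(-1 + A) (o(A) = (2*A)*(-1 + A) = 2*A*(-1 + A))
c(q) = 5940 (c(q) = 2*(3 + (9 + (¼)*6) + 3*(-5) - 5*(9 + (¼)*6))*(-1 + (3 + (9 + (¼)*6) + 3*(-5) - 5*(9 + (¼)*6))) = 2*(3 + (9 + 3/2) - 15 - 5*(9 + 3/2))*(-1 + (3 + (9 + 3/2) - 15 - 5*(9 + 3/2))) = 2*(3 + 21/2 - 15 - 5*21/2)*(-1 + (3 + 21/2 - 15 - 5*21/2)) = 2*(3 + 21/2 - 15 - 105/2)*(-1 + (3 + 21/2 - 15 - 105/2)) = 2*(-54)*(-1 - 54) = 2*(-54)*(-55) = 5940)
M(12) + c(23) = 12 + 5940 = 5952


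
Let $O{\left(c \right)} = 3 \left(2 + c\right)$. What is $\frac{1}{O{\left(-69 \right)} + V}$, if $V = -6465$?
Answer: $- \frac{1}{6666} \approx -0.00015002$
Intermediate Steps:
$O{\left(c \right)} = 6 + 3 c$
$\frac{1}{O{\left(-69 \right)} + V} = \frac{1}{\left(6 + 3 \left(-69\right)\right) - 6465} = \frac{1}{\left(6 - 207\right) - 6465} = \frac{1}{-201 - 6465} = \frac{1}{-6666} = - \frac{1}{6666}$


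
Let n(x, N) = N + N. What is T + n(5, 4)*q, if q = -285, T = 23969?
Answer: 21689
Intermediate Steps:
n(x, N) = 2*N
T + n(5, 4)*q = 23969 + (2*4)*(-285) = 23969 + 8*(-285) = 23969 - 2280 = 21689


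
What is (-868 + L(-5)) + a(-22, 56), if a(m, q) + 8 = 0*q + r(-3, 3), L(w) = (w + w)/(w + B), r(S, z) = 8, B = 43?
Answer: -16497/19 ≈ -868.26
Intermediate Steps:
L(w) = 2*w/(43 + w) (L(w) = (w + w)/(w + 43) = (2*w)/(43 + w) = 2*w/(43 + w))
a(m, q) = 0 (a(m, q) = -8 + (0*q + 8) = -8 + (0 + 8) = -8 + 8 = 0)
(-868 + L(-5)) + a(-22, 56) = (-868 + 2*(-5)/(43 - 5)) + 0 = (-868 + 2*(-5)/38) + 0 = (-868 + 2*(-5)*(1/38)) + 0 = (-868 - 5/19) + 0 = -16497/19 + 0 = -16497/19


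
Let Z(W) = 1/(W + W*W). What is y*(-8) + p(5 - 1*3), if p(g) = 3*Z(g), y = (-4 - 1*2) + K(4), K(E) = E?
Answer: 33/2 ≈ 16.500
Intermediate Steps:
Z(W) = 1/(W + W²)
y = -2 (y = (-4 - 1*2) + 4 = (-4 - 2) + 4 = -6 + 4 = -2)
p(g) = 3/(g*(1 + g)) (p(g) = 3*(1/(g*(1 + g))) = 3/(g*(1 + g)))
y*(-8) + p(5 - 1*3) = -2*(-8) + 3/((5 - 1*3)*(1 + (5 - 1*3))) = 16 + 3/((5 - 3)*(1 + (5 - 3))) = 16 + 3/(2*(1 + 2)) = 16 + 3*(½)/3 = 16 + 3*(½)*(⅓) = 16 + ½ = 33/2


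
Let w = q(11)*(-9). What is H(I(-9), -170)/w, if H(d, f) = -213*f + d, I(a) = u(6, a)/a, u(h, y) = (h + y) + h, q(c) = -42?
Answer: 108629/1134 ≈ 95.793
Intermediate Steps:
u(h, y) = y + 2*h
I(a) = (12 + a)/a (I(a) = (a + 2*6)/a = (a + 12)/a = (12 + a)/a)
H(d, f) = d - 213*f
w = 378 (w = -42*(-9) = 378)
H(I(-9), -170)/w = ((12 - 9)/(-9) - 213*(-170))/378 = (-1/9*3 + 36210)*(1/378) = (-1/3 + 36210)*(1/378) = (108629/3)*(1/378) = 108629/1134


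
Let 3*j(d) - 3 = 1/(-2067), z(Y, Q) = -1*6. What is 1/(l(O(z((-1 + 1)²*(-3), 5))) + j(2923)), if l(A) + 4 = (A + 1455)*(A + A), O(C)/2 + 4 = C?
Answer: -6201/355956004 ≈ -1.7421e-5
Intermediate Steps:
z(Y, Q) = -6
O(C) = -8 + 2*C
l(A) = -4 + 2*A*(1455 + A) (l(A) = -4 + (A + 1455)*(A + A) = -4 + (1455 + A)*(2*A) = -4 + 2*A*(1455 + A))
j(d) = 6200/6201 (j(d) = 1 + (⅓)/(-2067) = 1 + (⅓)*(-1/2067) = 1 - 1/6201 = 6200/6201)
1/(l(O(z((-1 + 1)²*(-3), 5))) + j(2923)) = 1/((-4 + 2*(-8 + 2*(-6))² + 2910*(-8 + 2*(-6))) + 6200/6201) = 1/((-4 + 2*(-8 - 12)² + 2910*(-8 - 12)) + 6200/6201) = 1/((-4 + 2*(-20)² + 2910*(-20)) + 6200/6201) = 1/((-4 + 2*400 - 58200) + 6200/6201) = 1/((-4 + 800 - 58200) + 6200/6201) = 1/(-57404 + 6200/6201) = 1/(-355956004/6201) = -6201/355956004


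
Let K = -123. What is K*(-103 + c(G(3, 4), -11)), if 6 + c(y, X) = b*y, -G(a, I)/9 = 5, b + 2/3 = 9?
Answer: 59532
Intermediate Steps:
b = 25/3 (b = -⅔ + 9 = 25/3 ≈ 8.3333)
G(a, I) = -45 (G(a, I) = -9*5 = -45)
c(y, X) = -6 + 25*y/3
K*(-103 + c(G(3, 4), -11)) = -123*(-103 + (-6 + (25/3)*(-45))) = -123*(-103 + (-6 - 375)) = -123*(-103 - 381) = -123*(-484) = 59532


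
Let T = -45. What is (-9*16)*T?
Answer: 6480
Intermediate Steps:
(-9*16)*T = -9*16*(-45) = -144*(-45) = 6480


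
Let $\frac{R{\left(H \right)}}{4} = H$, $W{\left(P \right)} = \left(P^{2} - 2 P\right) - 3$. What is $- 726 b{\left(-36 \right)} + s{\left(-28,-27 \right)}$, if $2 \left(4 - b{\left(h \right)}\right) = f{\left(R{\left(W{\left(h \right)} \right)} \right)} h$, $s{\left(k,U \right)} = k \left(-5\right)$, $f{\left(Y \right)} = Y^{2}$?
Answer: $-389577991564$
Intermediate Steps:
$W{\left(P \right)} = -3 + P^{2} - 2 P$
$R{\left(H \right)} = 4 H$
$s{\left(k,U \right)} = - 5 k$
$b{\left(h \right)} = 4 - \frac{h \left(-12 - 8 h + 4 h^{2}\right)^{2}}{2}$ ($b{\left(h \right)} = 4 - \frac{\left(4 \left(-3 + h^{2} - 2 h\right)\right)^{2} h}{2} = 4 - \frac{\left(-12 - 8 h + 4 h^{2}\right)^{2} h}{2} = 4 - \frac{h \left(-12 - 8 h + 4 h^{2}\right)^{2}}{2}$)
$- 726 b{\left(-36 \right)} + s{\left(-28,-27 \right)} = - 726 \left(4 - - 288 \left(3 - \left(-36\right)^{2} + 2 \left(-36\right)\right)^{2}\right) - -140 = - 726 \left(4 - - 288 \left(3 - 1296 - 72\right)^{2}\right) + 140 = - 726 \left(4 - - 288 \left(-1365\right)^{2}\right) + 140 = - 726 \left(4 - \left(-288\right) 1863225\right) + 140 = - 726 \left(4 + 536608800\right) + 140 = \left(-726\right) 536608804 + 140 = -389577991704 + 140 = -389577991564$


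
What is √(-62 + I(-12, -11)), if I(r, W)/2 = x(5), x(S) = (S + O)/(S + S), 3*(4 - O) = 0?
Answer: I*√1505/5 ≈ 7.7589*I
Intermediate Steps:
O = 4 (O = 4 - ⅓*0 = 4 + 0 = 4)
x(S) = (4 + S)/(2*S) (x(S) = (S + 4)/(S + S) = (4 + S)/((2*S)) = (4 + S)*(1/(2*S)) = (4 + S)/(2*S))
I(r, W) = 9/5 (I(r, W) = 2*((½)*(4 + 5)/5) = 2*((½)*(⅕)*9) = 2*(9/10) = 9/5)
√(-62 + I(-12, -11)) = √(-62 + 9/5) = √(-301/5) = I*√1505/5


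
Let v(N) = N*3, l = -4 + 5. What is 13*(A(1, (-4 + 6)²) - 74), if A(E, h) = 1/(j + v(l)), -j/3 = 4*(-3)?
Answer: -2885/3 ≈ -961.67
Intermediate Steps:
l = 1
v(N) = 3*N
j = 36 (j = -12*(-3) = -3*(-12) = 36)
A(E, h) = 1/39 (A(E, h) = 1/(36 + 3*1) = 1/(36 + 3) = 1/39)
13*(A(1, (-4 + 6)²) - 74) = 13*(1/39 - 74) = 13*(-2885/39) = -2885/3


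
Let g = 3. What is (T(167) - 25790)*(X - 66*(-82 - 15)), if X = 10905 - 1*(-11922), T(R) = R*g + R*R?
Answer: 75995400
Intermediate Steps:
T(R) = R**2 + 3*R (T(R) = R*3 + R*R = 3*R + R**2 = R**2 + 3*R)
X = 22827 (X = 10905 + 11922 = 22827)
(T(167) - 25790)*(X - 66*(-82 - 15)) = (167*(3 + 167) - 25790)*(22827 - 66*(-82 - 15)) = (167*170 - 25790)*(22827 - 66*(-97)) = (28390 - 25790)*(22827 + 6402) = 2600*29229 = 75995400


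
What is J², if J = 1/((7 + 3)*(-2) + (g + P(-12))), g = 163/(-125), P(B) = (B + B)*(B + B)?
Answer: 15625/4807619569 ≈ 3.2501e-6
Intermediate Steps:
P(B) = 4*B² (P(B) = (2*B)*(2*B) = 4*B²)
g = -163/125 (g = 163*(-1/125) = -163/125 ≈ -1.3040)
J = 125/69337 (J = 1/((7 + 3)*(-2) + (-163/125 + 4*(-12)²)) = 1/(10*(-2) + (-163/125 + 4*144)) = 1/(-20 + (-163/125 + 576)) = 1/(-20 + 71837/125) = 1/(69337/125) = 125/69337 ≈ 0.0018028)
J² = (125/69337)² = 15625/4807619569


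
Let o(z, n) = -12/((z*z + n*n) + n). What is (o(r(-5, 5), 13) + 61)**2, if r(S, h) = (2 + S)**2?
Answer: 256992961/69169 ≈ 3715.4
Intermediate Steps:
o(z, n) = -12/(n + n**2 + z**2) (o(z, n) = -12/((z**2 + n**2) + n) = -12/((n**2 + z**2) + n) = -12/(n + n**2 + z**2))
(o(r(-5, 5), 13) + 61)**2 = (-12/(13 + 13**2 + ((2 - 5)**2)**2) + 61)**2 = (-12/(13 + 169 + ((-3)**2)**2) + 61)**2 = (-12/(13 + 169 + 9**2) + 61)**2 = (-12/(13 + 169 + 81) + 61)**2 = (-12/263 + 61)**2 = (16031/263)**2 = 256992961/69169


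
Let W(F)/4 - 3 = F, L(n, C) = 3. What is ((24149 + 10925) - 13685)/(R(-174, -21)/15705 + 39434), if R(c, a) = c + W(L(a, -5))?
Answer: 22394283/41287388 ≈ 0.54240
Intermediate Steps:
W(F) = 12 + 4*F
R(c, a) = 24 + c (R(c, a) = c + (12 + 4*3) = c + (12 + 12) = c + 24 = 24 + c)
((24149 + 10925) - 13685)/(R(-174, -21)/15705 + 39434) = ((24149 + 10925) - 13685)/((24 - 174)/15705 + 39434) = (35074 - 13685)/(-150*1/15705 + 39434) = 21389/(-10/1047 + 39434) = 21389/(41287388/1047) = 21389*(1047/41287388) = 22394283/41287388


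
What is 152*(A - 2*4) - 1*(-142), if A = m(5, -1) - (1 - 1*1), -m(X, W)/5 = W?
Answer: -314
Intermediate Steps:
m(X, W) = -5*W
A = 5 (A = -5*(-1) - (1 - 1*1) = 5 - (1 - 1) = 5 - 1*0 = 5 + 0 = 5)
152*(A - 2*4) - 1*(-142) = 152*(5 - 2*4) - 1*(-142) = 152*(5 - 8) + 142 = 152*(-3) + 142 = -456 + 142 = -314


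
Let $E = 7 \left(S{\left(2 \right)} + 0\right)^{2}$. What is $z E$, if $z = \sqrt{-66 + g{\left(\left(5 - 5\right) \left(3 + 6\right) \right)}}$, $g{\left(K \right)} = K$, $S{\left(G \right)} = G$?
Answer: $28 i \sqrt{66} \approx 227.47 i$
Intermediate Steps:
$z = i \sqrt{66}$ ($z = \sqrt{-66 + \left(5 - 5\right) \left(3 + 6\right)} = \sqrt{-66 + 0 \cdot 9} = \sqrt{-66 + 0} = \sqrt{-66} = i \sqrt{66} \approx 8.124 i$)
$E = 28$ ($E = 7 \left(2 + 0\right)^{2} = 7 \cdot 2^{2} = 7 \cdot 4 = 28$)
$z E = i \sqrt{66} \cdot 28 = 28 i \sqrt{66}$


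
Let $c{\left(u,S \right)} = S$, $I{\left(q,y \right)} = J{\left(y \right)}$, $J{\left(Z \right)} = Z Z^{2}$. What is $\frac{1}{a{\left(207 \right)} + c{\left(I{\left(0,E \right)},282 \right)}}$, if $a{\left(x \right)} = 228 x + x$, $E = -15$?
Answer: $\frac{1}{47685} \approx 2.0971 \cdot 10^{-5}$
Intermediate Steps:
$J{\left(Z \right)} = Z^{3}$
$I{\left(q,y \right)} = y^{3}$
$a{\left(x \right)} = 229 x$
$\frac{1}{a{\left(207 \right)} + c{\left(I{\left(0,E \right)},282 \right)}} = \frac{1}{229 \cdot 207 + 282} = \frac{1}{47403 + 282} = \frac{1}{47685}$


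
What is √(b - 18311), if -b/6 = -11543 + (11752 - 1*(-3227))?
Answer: I*√38927 ≈ 197.3*I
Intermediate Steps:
b = -20616 (b = -6*(-11543 + (11752 - 1*(-3227))) = -6*(-11543 + (11752 + 3227)) = -6*(-11543 + 14979) = -6*3436 = -20616)
√(b - 18311) = √(-20616 - 18311) = √(-38927) = I*√38927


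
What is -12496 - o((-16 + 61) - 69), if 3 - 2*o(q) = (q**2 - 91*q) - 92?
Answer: -22327/2 ≈ -11164.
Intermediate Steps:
o(q) = 95/2 - q**2/2 + 91*q/2 (o(q) = 3/2 - ((q**2 - 91*q) - 92)/2 = 3/2 - (-92 + q**2 - 91*q)/2 = 3/2 + (46 - q**2/2 + 91*q/2) = 95/2 - q**2/2 + 91*q/2)
-12496 - o((-16 + 61) - 69) = -12496 - (95/2 - ((-16 + 61) - 69)**2/2 + 91*((-16 + 61) - 69)/2) = -12496 - (95/2 - (45 - 69)**2/2 + 91*(45 - 69)/2) = -12496 - (95/2 - 1/2*(-24)**2 + (91/2)*(-24)) = -12496 - (95/2 - 1/2*576 - 1092) = -12496 - (95/2 - 288 - 1092) = -12496 - 1*(-2665/2) = -12496 + 2665/2 = -22327/2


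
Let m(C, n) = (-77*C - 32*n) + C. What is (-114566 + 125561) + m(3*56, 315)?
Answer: -11853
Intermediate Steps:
m(C, n) = -76*C - 32*n
(-114566 + 125561) + m(3*56, 315) = (-114566 + 125561) + (-228*56 - 32*315) = 10995 + (-76*168 - 10080) = 10995 + (-12768 - 10080) = 10995 - 22848 = -11853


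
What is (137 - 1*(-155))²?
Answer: 85264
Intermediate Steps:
(137 - 1*(-155))² = (137 + 155)² = 292² = 85264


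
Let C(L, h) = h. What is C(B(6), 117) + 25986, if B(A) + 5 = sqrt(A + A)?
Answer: 26103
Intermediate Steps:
B(A) = -5 + sqrt(2)*sqrt(A) (B(A) = -5 + sqrt(A + A) = -5 + sqrt(2*A) = -5 + sqrt(2)*sqrt(A))
C(B(6), 117) + 25986 = 117 + 25986 = 26103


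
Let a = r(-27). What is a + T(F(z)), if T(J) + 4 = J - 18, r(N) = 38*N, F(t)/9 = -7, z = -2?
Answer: -1111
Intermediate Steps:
F(t) = -63 (F(t) = 9*(-7) = -63)
T(J) = -22 + J (T(J) = -4 + (J - 18) = -4 + (-18 + J) = -22 + J)
a = -1026 (a = 38*(-27) = -1026)
a + T(F(z)) = -1026 + (-22 - 63) = -1026 - 85 = -1111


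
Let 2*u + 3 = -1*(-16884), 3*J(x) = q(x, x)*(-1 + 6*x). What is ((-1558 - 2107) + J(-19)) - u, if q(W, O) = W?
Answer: -68263/6 ≈ -11377.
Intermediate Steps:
J(x) = x*(-1 + 6*x)/3 (J(x) = (x*(-1 + 6*x))/3 = x*(-1 + 6*x)/3)
u = 16881/2 (u = -3/2 + (-1*(-16884))/2 = -3/2 + (1/2)*16884 = -3/2 + 8442 = 16881/2 ≈ 8440.5)
((-1558 - 2107) + J(-19)) - u = ((-1558 - 2107) + (1/3)*(-19)*(-1 + 6*(-19))) - 1*16881/2 = (-3665 + (1/3)*(-19)*(-1 - 114)) - 16881/2 = (-3665 + (1/3)*(-19)*(-115)) - 16881/2 = (-3665 + 2185/3) - 16881/2 = -8810/3 - 16881/2 = -68263/6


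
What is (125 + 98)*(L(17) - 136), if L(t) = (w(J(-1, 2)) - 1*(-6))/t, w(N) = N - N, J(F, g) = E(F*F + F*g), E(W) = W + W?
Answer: -514238/17 ≈ -30249.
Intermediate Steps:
E(W) = 2*W
J(F, g) = 2*F² + 2*F*g (J(F, g) = 2*(F*F + F*g) = 2*(F² + F*g) = 2*F² + 2*F*g)
w(N) = 0
L(t) = 6/t (L(t) = (0 - 1*(-6))/t = (0 + 6)/t = 6/t)
(125 + 98)*(L(17) - 136) = (125 + 98)*(6/17 - 136) = 223*(6*(1/17) - 136) = 223*(6/17 - 136) = 223*(-2306/17) = -514238/17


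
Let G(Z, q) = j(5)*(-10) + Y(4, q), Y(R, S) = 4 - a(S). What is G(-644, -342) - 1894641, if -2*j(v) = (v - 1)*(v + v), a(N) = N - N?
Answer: -1894437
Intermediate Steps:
a(N) = 0
j(v) = -v*(-1 + v) (j(v) = -(v - 1)*(v + v)/2 = -(-1 + v)*2*v/2 = -v*(-1 + v))
Y(R, S) = 4 (Y(R, S) = 4 - 1*0 = 4 + 0 = 4)
G(Z, q) = 204 (G(Z, q) = (5*(1 - 1*5))*(-10) + 4 = (5*(1 - 5))*(-10) + 4 = (5*(-4))*(-10) + 4 = -20*(-10) + 4 = 200 + 4 = 204)
G(-644, -342) - 1894641 = 204 - 1894641 = -1894437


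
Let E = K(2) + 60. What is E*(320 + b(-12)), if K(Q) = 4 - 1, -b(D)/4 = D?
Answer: 23184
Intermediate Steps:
b(D) = -4*D
K(Q) = 3
E = 63 (E = 3 + 60 = 63)
E*(320 + b(-12)) = 63*(320 - 4*(-12)) = 63*(320 + 48) = 63*368 = 23184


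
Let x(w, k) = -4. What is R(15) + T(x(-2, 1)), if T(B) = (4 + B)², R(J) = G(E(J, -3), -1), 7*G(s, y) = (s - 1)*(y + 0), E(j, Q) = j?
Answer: -2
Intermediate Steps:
G(s, y) = y*(-1 + s)/7 (G(s, y) = ((s - 1)*(y + 0))/7 = ((-1 + s)*y)/7 = (y*(-1 + s))/7 = y*(-1 + s)/7)
R(J) = ⅐ - J/7 (R(J) = (⅐)*(-1)*(-1 + J) = ⅐ - J/7)
R(15) + T(x(-2, 1)) = (⅐ - ⅐*15) + (4 - 4)² = (⅐ - 15/7) + 0² = -2 + 0 = -2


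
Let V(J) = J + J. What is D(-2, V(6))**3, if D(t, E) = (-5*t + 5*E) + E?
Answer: 551368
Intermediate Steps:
V(J) = 2*J
D(t, E) = -5*t + 6*E
D(-2, V(6))**3 = (-5*(-2) + 6*(2*6))**3 = (10 + 6*12)**3 = (10 + 72)**3 = 82**3 = 551368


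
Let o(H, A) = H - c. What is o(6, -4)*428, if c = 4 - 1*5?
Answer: 2996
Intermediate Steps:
c = -1 (c = 4 - 5 = -1)
o(H, A) = 1 + H (o(H, A) = H - 1*(-1) = H + 1 = 1 + H)
o(6, -4)*428 = (1 + 6)*428 = 7*428 = 2996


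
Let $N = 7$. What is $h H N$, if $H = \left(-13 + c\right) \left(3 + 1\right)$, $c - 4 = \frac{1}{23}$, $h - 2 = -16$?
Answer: $\frac{80752}{23} \approx 3511.0$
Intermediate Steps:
$h = -14$ ($h = 2 - 16 = -14$)
$c = \frac{93}{23}$ ($c = 4 + \frac{1}{23} = \frac{93}{23} \approx 4.0435$)
$H = - \frac{824}{23}$ ($H = \left(-13 + \frac{93}{23}\right) \left(3 + 1\right) = \left(- \frac{206}{23}\right) 4 = - \frac{824}{23} \approx -35.826$)
$h H N = \left(-14\right) \left(- \frac{824}{23}\right) 7 = \frac{11536}{23} \cdot 7 = \frac{80752}{23}$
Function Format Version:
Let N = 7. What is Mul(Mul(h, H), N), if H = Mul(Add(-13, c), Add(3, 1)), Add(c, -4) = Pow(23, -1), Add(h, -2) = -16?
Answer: Rational(80752, 23) ≈ 3511.0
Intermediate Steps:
h = -14 (h = Add(2, -16) = -14)
c = Rational(93, 23) (c = Add(4, Pow(23, -1)) = Add(4, Rational(1, 23)) = Rational(93, 23) ≈ 4.0435)
H = Rational(-824, 23) (H = Mul(Add(-13, Rational(93, 23)), Add(3, 1)) = Mul(Rational(-206, 23), 4) = Rational(-824, 23) ≈ -35.826)
Mul(Mul(h, H), N) = Mul(Mul(-14, Rational(-824, 23)), 7) = Mul(Rational(11536, 23), 7) = Rational(80752, 23)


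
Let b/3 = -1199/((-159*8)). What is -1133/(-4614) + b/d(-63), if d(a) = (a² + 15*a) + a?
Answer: 237995483/965451816 ≈ 0.24651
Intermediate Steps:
d(a) = a² + 16*a
b = 1199/424 (b = 3*(-1199/((-159*8))) = 3*(-1199/(-1272)) = 3*(-1199*(-1/1272)) = 3*(1199/1272) = 1199/424 ≈ 2.8278)
-1133/(-4614) + b/d(-63) = -1133/(-4614) + 1199/(424*((-63*(16 - 63)))) = -1133*(-1/4614) + 1199/(424*((-63*(-47)))) = 1133/4614 + (1199/424)/2961 = 1133/4614 + (1199/424)*(1/2961) = 1133/4614 + 1199/1255464 = 237995483/965451816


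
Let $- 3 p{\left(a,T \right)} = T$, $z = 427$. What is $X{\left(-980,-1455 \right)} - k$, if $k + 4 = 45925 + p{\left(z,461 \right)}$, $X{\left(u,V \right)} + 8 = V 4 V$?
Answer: $\frac{25266974}{3} \approx 8.4223 \cdot 10^{6}$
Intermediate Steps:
$X{\left(u,V \right)} = -8 + 4 V^{2}$ ($X{\left(u,V \right)} = -8 + V 4 V = -8 + 4 V V = -8 + 4 V^{2}$)
$p{\left(a,T \right)} = - \frac{T}{3}$
$k = \frac{137302}{3}$ ($k = -4 + \left(45925 - \frac{461}{3}\right) = -4 + \frac{137314}{3} = \frac{137302}{3} \approx 45767.0$)
$X{\left(-980,-1455 \right)} - k = \left(-8 + 4 \left(-1455\right)^{2}\right) - \frac{137302}{3} = \left(-8 + 4 \cdot 2117025\right) - \frac{137302}{3} = \left(-8 + 8468100\right) - \frac{137302}{3} = 8468092 - \frac{137302}{3} = \frac{25266974}{3}$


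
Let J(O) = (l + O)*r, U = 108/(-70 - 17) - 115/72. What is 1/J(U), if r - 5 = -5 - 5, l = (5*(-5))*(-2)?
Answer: -2088/492365 ≈ -0.0042408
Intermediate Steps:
l = 50 (l = -25*(-2) = 50)
r = -5 (r = 5 + (-5 - 5) = 5 - 10 = -5)
U = -5927/2088 (U = 108/(-87) - 115*1/72 = 108*(-1/87) - 115/72 = -36/29 - 115/72 = -5927/2088 ≈ -2.8386)
J(O) = -250 - 5*O (J(O) = (50 + O)*(-5) = -250 - 5*O)
1/J(U) = 1/(-250 - 5*(-5927/2088)) = 1/(-250 + 29635/2088) = 1/(-492365/2088) = -2088/492365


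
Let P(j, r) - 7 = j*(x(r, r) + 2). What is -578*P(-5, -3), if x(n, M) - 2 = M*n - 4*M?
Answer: 68204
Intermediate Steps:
x(n, M) = 2 - 4*M + M*n (x(n, M) = 2 + (M*n - 4*M) = 2 + (-4*M + M*n) = 2 - 4*M + M*n)
P(j, r) = 7 + j*(4 + r² - 4*r) (P(j, r) = 7 + j*((2 - 4*r + r*r) + 2) = 7 + j*((2 - 4*r + r²) + 2) = 7 + j*((2 + r² - 4*r) + 2) = 7 + j*(4 + r² - 4*r))
-578*P(-5, -3) = -578*(7 + 2*(-5) - 5*(2 + (-3)² - 4*(-3))) = -578*(7 - 10 - 5*(2 + 9 + 12)) = -578*(7 - 10 - 5*23) = -578*(7 - 10 - 115) = -578*(-118) = 68204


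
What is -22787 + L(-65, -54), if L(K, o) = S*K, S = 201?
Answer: -35852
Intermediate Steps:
L(K, o) = 201*K
-22787 + L(-65, -54) = -22787 + 201*(-65) = -22787 - 13065 = -35852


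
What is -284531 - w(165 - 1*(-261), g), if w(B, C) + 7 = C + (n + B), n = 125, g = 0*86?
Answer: -285075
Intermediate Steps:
g = 0
w(B, C) = 118 + B + C (w(B, C) = -7 + (C + (125 + B)) = -7 + (125 + B + C) = 118 + B + C)
-284531 - w(165 - 1*(-261), g) = -284531 - (118 + (165 - 1*(-261)) + 0) = -284531 - (118 + (165 + 261) + 0) = -284531 - (118 + 426 + 0) = -284531 - 1*544 = -284531 - 544 = -285075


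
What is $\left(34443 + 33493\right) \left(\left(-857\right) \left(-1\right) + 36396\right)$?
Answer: $2530819808$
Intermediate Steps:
$\left(34443 + 33493\right) \left(\left(-857\right) \left(-1\right) + 36396\right) = 67936 \left(857 + 36396\right) = 67936 \cdot 37253 = 2530819808$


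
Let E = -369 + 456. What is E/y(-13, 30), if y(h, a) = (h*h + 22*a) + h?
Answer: 29/272 ≈ 0.10662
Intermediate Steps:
y(h, a) = h + h**2 + 22*a (y(h, a) = (h**2 + 22*a) + h = h + h**2 + 22*a)
E = 87
E/y(-13, 30) = 87/(-13 + (-13)**2 + 22*30) = 87/(-13 + 169 + 660) = 87/816 = 87*(1/816) = 29/272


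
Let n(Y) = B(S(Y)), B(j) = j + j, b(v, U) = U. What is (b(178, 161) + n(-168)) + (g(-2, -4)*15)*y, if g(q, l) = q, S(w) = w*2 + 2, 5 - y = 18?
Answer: -117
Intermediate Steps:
y = -13 (y = 5 - 1*18 = 5 - 18 = -13)
S(w) = 2 + 2*w (S(w) = 2*w + 2 = 2 + 2*w)
B(j) = 2*j
n(Y) = 4 + 4*Y (n(Y) = 2*(2 + 2*Y) = 4 + 4*Y)
(b(178, 161) + n(-168)) + (g(-2, -4)*15)*y = (161 + (4 + 4*(-168))) - 2*15*(-13) = (161 + (4 - 672)) - 30*(-13) = (161 - 668) + 390 = -507 + 390 = -117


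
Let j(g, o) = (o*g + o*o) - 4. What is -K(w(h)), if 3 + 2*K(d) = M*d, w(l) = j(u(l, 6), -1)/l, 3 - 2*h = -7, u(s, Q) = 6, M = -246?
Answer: -2199/10 ≈ -219.90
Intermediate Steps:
j(g, o) = -4 + o² + g*o (j(g, o) = (g*o + o²) - 4 = (o² + g*o) - 4 = -4 + o² + g*o)
h = 5 (h = 3/2 - ½*(-7) = 3/2 + 7/2 = 5)
w(l) = -9/l (w(l) = (-4 + (-1)² + 6*(-1))/l = (-4 + 1 - 6)/l = -9/l)
K(d) = -3/2 - 123*d (K(d) = -3/2 + (-246*d)/2 = -3/2 - 123*d)
-K(w(h)) = -(-3/2 - (-1107)/5) = -(-3/2 - 123*(-9/5)) = -(-3/2 + 1107/5) = -1*2199/10 = -2199/10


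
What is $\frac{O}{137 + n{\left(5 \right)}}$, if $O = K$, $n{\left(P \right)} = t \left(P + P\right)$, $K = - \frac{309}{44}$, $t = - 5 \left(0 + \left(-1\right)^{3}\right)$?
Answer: $- \frac{309}{8228} \approx -0.037555$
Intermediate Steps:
$t = 5$ ($t = - 5 \left(0 - 1\right) = \left(-5\right) \left(-1\right) = 5$)
$K = - \frac{309}{44}$ ($K = \left(-309\right) \frac{1}{44} = - \frac{309}{44} \approx -7.0227$)
$n{\left(P \right)} = 10 P$ ($n{\left(P \right)} = 5 \left(P + P\right) = 5 \cdot 2 P = 10 P$)
$O = - \frac{309}{44} \approx -7.0227$
$\frac{O}{137 + n{\left(5 \right)}} = - \frac{309}{44 \left(137 + 10 \cdot 5\right)} = - \frac{309}{44 \left(137 + 50\right)} = - \frac{309}{44 \cdot 187} = \left(- \frac{309}{44}\right) \frac{1}{187} = - \frac{309}{8228}$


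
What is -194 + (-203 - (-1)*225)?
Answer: -172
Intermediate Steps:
-194 + (-203 - (-1)*225) = -194 + (-203 - 1*(-225)) = -194 + (-203 + 225) = -194 + 22 = -172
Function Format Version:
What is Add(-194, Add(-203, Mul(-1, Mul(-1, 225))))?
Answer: -172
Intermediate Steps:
Add(-194, Add(-203, Mul(-1, Mul(-1, 225)))) = Add(-194, Add(-203, Mul(-1, -225))) = Add(-194, Add(-203, 225)) = Add(-194, 22) = -172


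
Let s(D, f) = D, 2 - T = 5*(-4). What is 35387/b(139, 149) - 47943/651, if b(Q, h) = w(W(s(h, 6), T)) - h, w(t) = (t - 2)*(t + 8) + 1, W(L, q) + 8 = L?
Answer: -45848332/637453 ≈ -71.924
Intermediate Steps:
T = 22 (T = 2 - 5*(-4) = 2 - 1*(-20) = 2 + 20 = 22)
W(L, q) = -8 + L
w(t) = 1 + (-2 + t)*(8 + t) (w(t) = (-2 + t)*(8 + t) + 1 = 1 + (-2 + t)*(8 + t))
b(Q, h) = -63 + (-8 + h)² + 5*h (b(Q, h) = (-15 + (-8 + h)² + 6*(-8 + h)) - h = (-15 + (-8 + h)² + (-48 + 6*h)) - h = (-63 + (-8 + h)² + 6*h) - h = -63 + (-8 + h)² + 5*h)
35387/b(139, 149) - 47943/651 = 35387/(1 + 149² - 11*149) - 47943/651 = 35387/(1 + 22201 - 1639) - 47943*1/651 = 35387/20563 - 2283/31 = -45848332/637453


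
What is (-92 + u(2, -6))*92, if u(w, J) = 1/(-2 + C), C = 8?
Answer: -25346/3 ≈ -8448.7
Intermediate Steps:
u(w, J) = ⅙ (u(w, J) = 1/(-2 + 8) = 1/6 = ⅙)
(-92 + u(2, -6))*92 = (-92 + ⅙)*92 = -551/6*92 = -25346/3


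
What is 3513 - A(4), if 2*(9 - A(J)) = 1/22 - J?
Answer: 154089/44 ≈ 3502.0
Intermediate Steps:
A(J) = 395/44 + J/2 (A(J) = 9 - (1/22 - J)/2 = 9 + (-1/44 + J/2) = 395/44 + J/2)
3513 - A(4) = 3513 - (395/44 + (½)*4) = 3513 - (395/44 + 2) = 3513 - 1*483/44 = 3513 - 483/44 = 154089/44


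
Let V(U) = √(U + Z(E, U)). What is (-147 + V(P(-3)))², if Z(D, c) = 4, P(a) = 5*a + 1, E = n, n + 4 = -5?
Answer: (147 - I*√10)² ≈ 21599.0 - 929.71*I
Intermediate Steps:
n = -9 (n = -4 - 5 = -9)
E = -9
P(a) = 1 + 5*a
V(U) = √(4 + U) (V(U) = √(U + 4) = √(4 + U))
(-147 + V(P(-3)))² = (-147 + √(4 + (1 + 5*(-3))))² = (-147 + √(4 + (1 - 15)))² = (-147 + √(4 - 14))² = (-147 + √(-10))² = (-147 + I*√10)²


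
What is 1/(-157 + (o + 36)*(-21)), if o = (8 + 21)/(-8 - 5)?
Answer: -13/11260 ≈ -0.0011545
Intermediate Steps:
o = -29/13 (o = 29/(-13) = 29*(-1/13) = -29/13 ≈ -2.2308)
1/(-157 + (o + 36)*(-21)) = 1/(-157 + (-29/13 + 36)*(-21)) = 1/(-157 + (439/13)*(-21)) = 1/(-157 - 9219/13) = 1/(-11260/13) = -13/11260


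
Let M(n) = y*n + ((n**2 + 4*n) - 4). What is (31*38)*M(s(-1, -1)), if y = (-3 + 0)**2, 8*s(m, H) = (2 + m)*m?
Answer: -211451/32 ≈ -6607.8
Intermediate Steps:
s(m, H) = m*(2 + m)/8 (s(m, H) = ((2 + m)*m)/8 = (m*(2 + m))/8 = m*(2 + m)/8)
y = 9 (y = (-3)**2 = 9)
M(n) = -4 + n**2 + 13*n (M(n) = 9*n + ((n**2 + 4*n) - 4) = 9*n + (-4 + n**2 + 4*n) = -4 + n**2 + 13*n)
(31*38)*M(s(-1, -1)) = (31*38)*(-4 + ((1/8)*(-1)*(2 - 1))**2 + 13*((1/8)*(-1)*(2 - 1))) = 1178*(-4 + ((1/8)*(-1)*1)**2 + 13*((1/8)*(-1)*1)) = 1178*(-4 + (-1/8)**2 + 13*(-1/8)) = 1178*(-4 + 1/64 - 13/8) = 1178*(-359/64) = -211451/32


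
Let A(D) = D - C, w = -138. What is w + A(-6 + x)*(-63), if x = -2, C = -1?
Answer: 303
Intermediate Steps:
A(D) = 1 + D (A(D) = D - 1*(-1) = D + 1 = 1 + D)
w + A(-6 + x)*(-63) = -138 + (1 + (-6 - 2))*(-63) = -138 + (1 - 8)*(-63) = -138 - 7*(-63) = -138 + 441 = 303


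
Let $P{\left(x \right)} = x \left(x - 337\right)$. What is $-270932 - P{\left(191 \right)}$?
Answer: $-243046$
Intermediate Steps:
$P{\left(x \right)} = x \left(-337 + x\right)$
$-270932 - P{\left(191 \right)} = -270932 - 191 \left(-337 + 191\right) = -270932 - 191 \left(-146\right) = -270932 - -27886 = -270932 + 27886 = -243046$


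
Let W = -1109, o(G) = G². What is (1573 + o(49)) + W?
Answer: 2865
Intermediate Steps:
(1573 + o(49)) + W = (1573 + 49²) - 1109 = (1573 + 2401) - 1109 = 3974 - 1109 = 2865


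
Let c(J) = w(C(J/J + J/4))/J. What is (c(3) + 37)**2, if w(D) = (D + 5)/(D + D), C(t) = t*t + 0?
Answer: 13461561/9604 ≈ 1401.7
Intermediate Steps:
C(t) = t**2 (C(t) = t**2 + 0 = t**2)
w(D) = (5 + D)/(2*D) (w(D) = (5 + D)/((2*D)) = (5 + D)*(1/(2*D)) = (5 + D)/(2*D))
c(J) = (5 + (1 + J/4)**2)/(2*J*(1 + J/4)**2) (c(J) = ((5 + (J/J + J/4)**2)/(2*((J/J + J/4)**2)))/J = ((5 + (1 + J*(1/4))**2)/(2*((1 + J*(1/4))**2)))/J = ((5 + (1 + J/4)**2)/(2*((1 + J/4)**2)))/J = ((5 + (1 + J/4)**2)/(2*(1 + J/4)**2))/J = (5 + (1 + J/4)**2)/(2*J*(1 + J/4)**2))
(c(3) + 37)**2 = (((1/2)/3 + 40/(3*(4 + 3)**2)) + 37)**2 = (((1/2)*(1/3) + 40*(1/3)/7**2) + 37)**2 = ((1/6 + 40*(1/3)*(1/49)) + 37)**2 = ((1/6 + 40/147) + 37)**2 = (43/98 + 37)**2 = (3669/98)**2 = 13461561/9604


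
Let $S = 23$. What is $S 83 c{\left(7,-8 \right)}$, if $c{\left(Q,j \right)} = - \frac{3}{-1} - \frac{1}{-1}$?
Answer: $7636$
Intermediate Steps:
$c{\left(Q,j \right)} = 4$ ($c{\left(Q,j \right)} = \left(-3\right) \left(-1\right) - -1 = 3 + 1 = 4$)
$S 83 c{\left(7,-8 \right)} = 23 \cdot 83 \cdot 4 = 1909 \cdot 4 = 7636$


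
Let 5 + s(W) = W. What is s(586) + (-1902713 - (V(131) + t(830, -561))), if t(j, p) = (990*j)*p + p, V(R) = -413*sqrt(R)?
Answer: 459072129 + 413*sqrt(131) ≈ 4.5908e+8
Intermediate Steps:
t(j, p) = p + 990*j*p (t(j, p) = 990*j*p + p = p + 990*j*p)
s(W) = -5 + W
s(586) + (-1902713 - (V(131) + t(830, -561))) = (-5 + 586) + (-1902713 - (-413*sqrt(131) - 561*(1 + 990*830))) = 581 + (-1902713 - (-413*sqrt(131) - 561*(1 + 821700))) = 581 + (-1902713 - (-413*sqrt(131) - 561*821701)) = 581 + (-1902713 - (-413*sqrt(131) - 460974261)) = 581 + (-1902713 - (-460974261 - 413*sqrt(131))) = 581 + (-1902713 + (460974261 + 413*sqrt(131))) = 581 + (459071548 + 413*sqrt(131)) = 459072129 + 413*sqrt(131)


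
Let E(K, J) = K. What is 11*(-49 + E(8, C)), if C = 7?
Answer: -451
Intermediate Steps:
11*(-49 + E(8, C)) = 11*(-49 + 8) = 11*(-41) = -451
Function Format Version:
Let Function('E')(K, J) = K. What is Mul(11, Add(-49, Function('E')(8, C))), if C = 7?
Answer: -451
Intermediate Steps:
Mul(11, Add(-49, Function('E')(8, C))) = Mul(11, Add(-49, 8)) = Mul(11, -41) = -451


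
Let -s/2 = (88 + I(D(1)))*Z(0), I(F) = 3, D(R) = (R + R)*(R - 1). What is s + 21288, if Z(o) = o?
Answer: 21288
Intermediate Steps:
D(R) = 2*R*(-1 + R) (D(R) = (2*R)*(-1 + R) = 2*R*(-1 + R))
s = 0 (s = -2*(88 + 3)*0 = -182*0 = -2*0 = 0)
s + 21288 = 0 + 21288 = 21288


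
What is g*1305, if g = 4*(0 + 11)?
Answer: 57420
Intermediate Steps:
g = 44 (g = 4*11 = 44)
g*1305 = 44*1305 = 57420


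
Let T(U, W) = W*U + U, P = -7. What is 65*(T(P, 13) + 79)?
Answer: -1235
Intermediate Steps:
T(U, W) = U + U*W (T(U, W) = U*W + U = U + U*W)
65*(T(P, 13) + 79) = 65*(-7*(1 + 13) + 79) = 65*(-7*14 + 79) = 65*(-98 + 79) = 65*(-19) = -1235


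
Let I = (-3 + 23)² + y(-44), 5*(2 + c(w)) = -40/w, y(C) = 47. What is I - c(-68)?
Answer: 7631/17 ≈ 448.88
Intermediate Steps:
c(w) = -2 - 8/w (c(w) = -2 + (-40/w)/5 = -2 - 8/w)
I = 447 (I = (-3 + 23)² + 47 = 20² + 47 = 400 + 47 = 447)
I - c(-68) = 447 - (-2 - 8/(-68)) = 447 - (-2 - 8*(-1/68)) = 447 - (-2 + 2/17) = 447 - 1*(-32/17) = 447 + 32/17 = 7631/17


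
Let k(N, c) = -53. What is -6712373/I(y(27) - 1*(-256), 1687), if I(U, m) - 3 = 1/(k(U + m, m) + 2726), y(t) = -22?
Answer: -17942173029/8020 ≈ -2.2372e+6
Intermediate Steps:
I(U, m) = 8020/2673 (I(U, m) = 3 + 1/(-53 + 2726) = 3 + 1/2673 = 8020/2673)
-6712373/I(y(27) - 1*(-256), 1687) = -6712373/8020/2673 = -6712373*2673/8020 = -17942173029/8020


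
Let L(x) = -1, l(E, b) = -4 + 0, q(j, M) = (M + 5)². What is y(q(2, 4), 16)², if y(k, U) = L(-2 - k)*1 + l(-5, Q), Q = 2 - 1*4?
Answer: 25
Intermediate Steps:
q(j, M) = (5 + M)²
Q = -2 (Q = 2 - 4 = -2)
l(E, b) = -4
y(k, U) = -5 (y(k, U) = -1*1 - 4 = -1 - 4 = -5)
y(q(2, 4), 16)² = (-5)² = 25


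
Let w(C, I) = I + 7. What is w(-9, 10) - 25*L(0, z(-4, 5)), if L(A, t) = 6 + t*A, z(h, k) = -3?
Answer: -133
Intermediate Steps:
w(C, I) = 7 + I
L(A, t) = 6 + A*t
w(-9, 10) - 25*L(0, z(-4, 5)) = (7 + 10) - 25*(6 + 0*(-3)) = 17 - 25*(6 + 0) = 17 - 25*6 = 17 - 150 = -133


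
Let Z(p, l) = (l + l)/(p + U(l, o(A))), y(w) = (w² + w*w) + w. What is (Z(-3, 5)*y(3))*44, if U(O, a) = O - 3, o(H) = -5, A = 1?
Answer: -9240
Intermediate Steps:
U(O, a) = -3 + O
y(w) = w + 2*w² (y(w) = (w² + w²) + w = 2*w² + w = w + 2*w²)
Z(p, l) = 2*l/(-3 + l + p) (Z(p, l) = (l + l)/(p + (-3 + l)) = (2*l)/(-3 + l + p) = 2*l/(-3 + l + p))
(Z(-3, 5)*y(3))*44 = ((2*5/(-3 + 5 - 3))*(3*(1 + 2*3)))*44 = ((2*5/(-1))*(3*(1 + 6)))*44 = ((2*5*(-1))*(3*7))*44 = -10*21*44 = -210*44 = -9240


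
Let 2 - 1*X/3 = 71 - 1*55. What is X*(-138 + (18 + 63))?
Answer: 2394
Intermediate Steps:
X = -42 (X = 6 - 3*(71 - 1*55) = 6 - 3*(71 - 55) = 6 - 3*16 = 6 - 48 = -42)
X*(-138 + (18 + 63)) = -42*(-138 + (18 + 63)) = -42*(-138 + 81) = -42*(-57) = 2394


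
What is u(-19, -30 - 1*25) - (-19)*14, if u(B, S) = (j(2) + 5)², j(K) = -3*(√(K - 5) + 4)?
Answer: 288 + 42*I*√3 ≈ 288.0 + 72.746*I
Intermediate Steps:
j(K) = -12 - 3*√(-5 + K) (j(K) = -3*(√(-5 + K) + 4) = -3*(4 + √(-5 + K)) = -12 - 3*√(-5 + K))
u(B, S) = (-7 - 3*I*√3)² (u(B, S) = ((-12 - 3*√(-5 + 2)) + 5)² = ((-12 - 3*I*√3) + 5)² = (-7 - 3*I*√3)²)
u(-19, -30 - 1*25) - (-19)*14 = (22 + 42*I*√3) - (-19)*14 = (22 + 42*I*√3) - 1*(-266) = (22 + 42*I*√3) + 266 = 288 + 42*I*√3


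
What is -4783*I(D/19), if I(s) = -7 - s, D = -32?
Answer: 483083/19 ≈ 25425.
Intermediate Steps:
-4783*I(D/19) = -4783*(-7 - (-32)/19) = -4783*(-7 - 1*(-32/19)) = -4783*(-7 + 32/19) = -4783*(-101/19) = 483083/19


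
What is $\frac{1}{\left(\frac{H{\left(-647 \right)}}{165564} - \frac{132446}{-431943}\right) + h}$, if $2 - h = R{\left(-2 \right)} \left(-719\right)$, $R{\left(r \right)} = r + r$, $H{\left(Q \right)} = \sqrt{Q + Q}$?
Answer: $- \frac{816493294469669263304256}{2346351368256300852910205279} - \frac{1716114598780302 i \sqrt{1294}}{2346351368256300852910205279} \approx -0.00034798 - 2.631 \cdot 10^{-11} i$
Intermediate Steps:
$H{\left(Q \right)} = \sqrt{2} \sqrt{Q}$ ($H{\left(Q \right)} = \sqrt{2 Q} = \sqrt{2} \sqrt{Q}$)
$R{\left(r \right)} = 2 r$
$h = -2874$ ($h = 2 - 2 \left(-2\right) \left(-719\right) = 2 - \left(-4\right) \left(-719\right) = 2 - 2876 = -2874$)
$\frac{1}{\left(\frac{H{\left(-647 \right)}}{165564} - \frac{132446}{-431943}\right) + h} = \frac{1}{\left(\frac{\sqrt{2} \sqrt{-647}}{165564} - \frac{132446}{-431943}\right) - 2874} = \frac{1}{\left(\sqrt{2} i \sqrt{647} \cdot \frac{1}{165564} - - \frac{132446}{431943}\right) - 2874} = \frac{1}{\left(i \sqrt{1294} \cdot \frac{1}{165564} + \frac{132446}{431943}\right) - 2874} = \frac{1}{\left(\frac{i \sqrt{1294}}{165564} + \frac{132446}{431943}\right) - 2874} = \frac{1}{\left(\frac{132446}{431943} + \frac{i \sqrt{1294}}{165564}\right) - 2874} = \frac{1}{- \frac{1241271736}{431943} + \frac{i \sqrt{1294}}{165564}}$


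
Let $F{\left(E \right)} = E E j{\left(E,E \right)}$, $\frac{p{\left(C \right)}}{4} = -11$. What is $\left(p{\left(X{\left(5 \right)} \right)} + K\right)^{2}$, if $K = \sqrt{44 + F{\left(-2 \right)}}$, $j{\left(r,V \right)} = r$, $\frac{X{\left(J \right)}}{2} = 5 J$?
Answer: $1444$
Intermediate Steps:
$X{\left(J \right)} = 10 J$ ($X{\left(J \right)} = 2 \cdot 5 J = 10 J$)
$p{\left(C \right)} = -44$ ($p{\left(C \right)} = 4 \left(-11\right) = -44$)
$F{\left(E \right)} = E^{3}$ ($F{\left(E \right)} = E E E = E^{2} E = E^{3}$)
$K = 6$ ($K = \sqrt{44 + \left(-2\right)^{3}} = \sqrt{44 - 8} = \sqrt{36} = 6$)
$\left(p{\left(X{\left(5 \right)} \right)} + K\right)^{2} = \left(-44 + 6\right)^{2} = \left(-38\right)^{2} = 1444$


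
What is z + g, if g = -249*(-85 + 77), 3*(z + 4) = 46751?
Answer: 52715/3 ≈ 17572.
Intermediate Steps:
z = 46739/3 (z = -4 + (⅓)*46751 = -4 + 46751/3 = 46739/3 ≈ 15580.)
g = 1992 (g = -249*(-8) = 1992)
z + g = 46739/3 + 1992 = 52715/3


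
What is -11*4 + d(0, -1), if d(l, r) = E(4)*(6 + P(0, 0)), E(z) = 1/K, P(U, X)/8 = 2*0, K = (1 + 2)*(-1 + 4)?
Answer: -130/3 ≈ -43.333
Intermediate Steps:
K = 9 (K = 3*3 = 9)
P(U, X) = 0 (P(U, X) = 8*(2*0) = 8*0 = 0)
E(z) = 1/9
d(l, r) = 2/3 (d(l, r) = (6 + 0)/9 = (1/9)*6 = 2/3)
-11*4 + d(0, -1) = -11*4 + 2/3 = -44 + 2/3 = -130/3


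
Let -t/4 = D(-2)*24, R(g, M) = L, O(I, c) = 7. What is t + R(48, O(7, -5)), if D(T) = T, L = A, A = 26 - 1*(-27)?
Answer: 245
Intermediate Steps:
A = 53 (A = 26 + 27 = 53)
L = 53
R(g, M) = 53
t = 192 (t = -(-8)*24 = -4*(-48) = 192)
t + R(48, O(7, -5)) = 192 + 53 = 245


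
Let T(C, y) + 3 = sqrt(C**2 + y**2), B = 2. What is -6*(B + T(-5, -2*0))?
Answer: -24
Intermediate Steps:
T(C, y) = -3 + sqrt(C**2 + y**2)
-6*(B + T(-5, -2*0)) = -6*(2 + (-3 + sqrt((-5)**2 + (-2*0)**2))) = -6*(2 + (-3 + sqrt(25 + 0**2))) = -6*(2 + (-3 + sqrt(25 + 0))) = -6*(2 + (-3 + sqrt(25))) = -6*(2 + (-3 + 5)) = -6*(2 + 2) = -6*4 = -24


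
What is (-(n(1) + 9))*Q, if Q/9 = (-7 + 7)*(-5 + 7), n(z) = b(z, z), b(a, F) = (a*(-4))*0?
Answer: 0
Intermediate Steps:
b(a, F) = 0 (b(a, F) = -4*a*0 = 0)
n(z) = 0
Q = 0 (Q = 9*((-7 + 7)*(-5 + 7)) = 9*(0*2) = 9*0 = 0)
(-(n(1) + 9))*Q = -(0 + 9)*0 = -1*9*0 = -9*0 = 0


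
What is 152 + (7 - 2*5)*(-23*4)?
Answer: 428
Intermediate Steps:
152 + (7 - 2*5)*(-23*4) = 152 + (7 - 10)*(-92) = 152 - 3*(-92) = 152 + 276 = 428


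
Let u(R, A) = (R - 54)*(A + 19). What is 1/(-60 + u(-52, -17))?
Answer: -1/272 ≈ -0.0036765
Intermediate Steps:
u(R, A) = (-54 + R)*(19 + A)
1/(-60 + u(-52, -17)) = 1/(-60 + (-1026 - 54*(-17) + 19*(-52) - 17*(-52))) = 1/(-60 + (-1026 + 918 - 988 + 884)) = 1/(-60 - 212) = 1/(-272) = -1/272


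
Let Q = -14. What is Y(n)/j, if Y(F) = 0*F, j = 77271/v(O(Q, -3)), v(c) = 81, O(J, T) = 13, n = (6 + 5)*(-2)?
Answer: 0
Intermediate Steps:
n = -22 (n = 11*(-2) = -22)
j = 25757/27 (j = 77271/81 = 77271*(1/81) = 25757/27 ≈ 953.96)
Y(F) = 0
Y(n)/j = 0/(25757/27) = 0*(27/25757) = 0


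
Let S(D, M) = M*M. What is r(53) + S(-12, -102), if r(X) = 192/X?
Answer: 551604/53 ≈ 10408.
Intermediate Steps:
S(D, M) = M²
r(53) + S(-12, -102) = 192/53 + (-102)² = 192*(1/53) + 10404 = 192/53 + 10404 = 551604/53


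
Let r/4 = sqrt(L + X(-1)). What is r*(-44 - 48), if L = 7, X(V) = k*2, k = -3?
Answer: -368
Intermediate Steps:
X(V) = -6 (X(V) = -3*2 = -6)
r = 4 (r = 4*sqrt(7 - 6) = 4*sqrt(1) = 4*1 = 4)
r*(-44 - 48) = 4*(-44 - 48) = 4*(-92) = -368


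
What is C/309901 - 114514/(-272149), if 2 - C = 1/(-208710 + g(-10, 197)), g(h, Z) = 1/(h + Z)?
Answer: 44679816746431861/106182483823067951 ≈ 0.42078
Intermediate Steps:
g(h, Z) = 1/(Z + h)
C = 78057725/39028769 (C = 2 - 1/(-208710 + 1/(197 - 10)) = 2 - 1/(-208710 + 1/187) = 2 - 1/(-39028769/187) = 2 - 1*(-187/39028769) = 2 + 187/39028769 = 78057725/39028769 ≈ 2.0000)
C/309901 - 114514/(-272149) = (78057725/39028769)/309901 - 114514/(-272149) = (78057725/39028769)*(1/309901) - 114514*(-1/272149) = 78057725/12095054541869 + 3694/8779 = 44679816746431861/106182483823067951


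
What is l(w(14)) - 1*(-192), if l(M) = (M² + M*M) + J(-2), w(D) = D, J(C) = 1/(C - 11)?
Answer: 7591/13 ≈ 583.92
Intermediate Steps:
J(C) = 1/(-11 + C)
l(M) = -1/13 + 2*M² (l(M) = (M² + M*M) + 1/(-11 - 2) = (M² + M²) + 1/(-13) = 2*M² - 1/13 = -1/13 + 2*M²)
l(w(14)) - 1*(-192) = (-1/13 + 2*14²) - 1*(-192) = (-1/13 + 2*196) + 192 = (-1/13 + 392) + 192 = 5095/13 + 192 = 7591/13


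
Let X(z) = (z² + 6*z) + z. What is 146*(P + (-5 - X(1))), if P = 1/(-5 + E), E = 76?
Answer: -134612/71 ≈ -1895.9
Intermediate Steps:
X(z) = z² + 7*z
P = 1/71 (P = 1/(-5 + 76) = 1/71 ≈ 0.014085)
146*(P + (-5 - X(1))) = 146*(1/71 + (-5 - (7 + 1))) = 146*(1/71 + (-5 - 8)) = 146*(1/71 - 13) = 146*(-922/71) = -134612/71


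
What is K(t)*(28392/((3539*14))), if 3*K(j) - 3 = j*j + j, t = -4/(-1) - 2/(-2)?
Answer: 22308/3539 ≈ 6.3035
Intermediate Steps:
t = 5 (t = -4*(-1) - 2*(-1/2) = 4 + 1 = 5)
K(j) = 1 + j/3 + j**2/3 (K(j) = 1 + (j*j + j)/3 = 1 + (j**2 + j)/3 = 1 + (j + j**2)/3 = 1 + (j/3 + j**2/3) = 1 + j/3 + j**2/3)
K(t)*(28392/((3539*14))) = (1 + (1/3)*5 + (1/3)*5**2)*(28392/((3539*14))) = (1 + 5/3 + (1/3)*25)*(28392/49546) = (1 + 5/3 + 25/3)*(28392*(1/49546)) = 11*(2028/3539) = 22308/3539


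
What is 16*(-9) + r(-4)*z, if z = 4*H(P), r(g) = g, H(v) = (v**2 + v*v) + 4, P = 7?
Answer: -1776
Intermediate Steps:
H(v) = 4 + 2*v**2 (H(v) = (v**2 + v**2) + 4 = 2*v**2 + 4 = 4 + 2*v**2)
z = 408 (z = 4*(4 + 2*7**2) = 4*(4 + 2*49) = 4*(4 + 98) = 4*102 = 408)
16*(-9) + r(-4)*z = 16*(-9) - 4*408 = -144 - 1632 = -1776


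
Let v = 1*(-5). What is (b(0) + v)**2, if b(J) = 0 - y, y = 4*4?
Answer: 441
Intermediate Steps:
y = 16
b(J) = -16 (b(J) = 0 - 1*16 = 0 - 16 = -16)
v = -5
(b(0) + v)**2 = (-16 - 5)**2 = (-21)**2 = 441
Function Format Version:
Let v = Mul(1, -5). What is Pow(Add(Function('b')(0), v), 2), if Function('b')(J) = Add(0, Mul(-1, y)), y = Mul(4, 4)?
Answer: 441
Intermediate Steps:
y = 16
Function('b')(J) = -16 (Function('b')(J) = Add(0, Mul(-1, 16)) = Add(0, -16) = -16)
v = -5
Pow(Add(Function('b')(0), v), 2) = Pow(Add(-16, -5), 2) = Pow(-21, 2) = 441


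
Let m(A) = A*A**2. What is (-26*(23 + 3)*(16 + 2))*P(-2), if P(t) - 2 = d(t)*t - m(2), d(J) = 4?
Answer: 170352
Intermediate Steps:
m(A) = A**3
P(t) = -6 + 4*t (P(t) = 2 + (4*t - 1*2**3) = 2 + (4*t - 1*8) = 2 + (4*t - 8) = 2 + (-8 + 4*t) = -6 + 4*t)
(-26*(23 + 3)*(16 + 2))*P(-2) = (-26*(23 + 3)*(16 + 2))*(-6 + 4*(-2)) = (-676*18)*(-6 - 8) = -26*468*(-14) = -12168*(-14) = 170352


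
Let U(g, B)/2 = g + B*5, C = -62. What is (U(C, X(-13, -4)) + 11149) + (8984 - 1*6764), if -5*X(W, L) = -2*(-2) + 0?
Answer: 13237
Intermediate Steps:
X(W, L) = -4/5 (X(W, L) = -(-2*(-2) + 0)/5 = -(4 + 0)/5 = -1/5*4 = -4/5)
U(g, B) = 2*g + 10*B (U(g, B) = 2*(g + B*5) = 2*(g + 5*B) = 2*g + 10*B)
(U(C, X(-13, -4)) + 11149) + (8984 - 1*6764) = ((2*(-62) + 10*(-4/5)) + 11149) + (8984 - 1*6764) = ((-124 - 8) + 11149) + (8984 - 6764) = (-132 + 11149) + 2220 = 11017 + 2220 = 13237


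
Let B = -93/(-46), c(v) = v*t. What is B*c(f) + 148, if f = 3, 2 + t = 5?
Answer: 7645/46 ≈ 166.20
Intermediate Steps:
t = 3 (t = -2 + 5 = 3)
c(v) = 3*v (c(v) = v*3 = 3*v)
B = 93/46 (B = -93*(-1/46) = 93/46 ≈ 2.0217)
B*c(f) + 148 = 93*(3*3)/46 + 148 = (93/46)*9 + 148 = 837/46 + 148 = 7645/46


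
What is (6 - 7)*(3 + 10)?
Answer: -13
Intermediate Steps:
(6 - 7)*(3 + 10) = -1*13 = -13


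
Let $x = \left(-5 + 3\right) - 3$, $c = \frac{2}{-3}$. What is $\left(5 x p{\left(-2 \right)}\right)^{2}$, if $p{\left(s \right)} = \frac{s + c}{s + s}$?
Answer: $\frac{2500}{9} \approx 277.78$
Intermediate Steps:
$c = - \frac{2}{3}$ ($c = 2 \left(- \frac{1}{3}\right) = - \frac{2}{3} \approx -0.66667$)
$p{\left(s \right)} = \frac{- \frac{2}{3} + s}{2 s}$ ($p{\left(s \right)} = \frac{s - \frac{2}{3}}{s + s} = \frac{- \frac{2}{3} + s}{2 s}$)
$x = -5$ ($x = -2 - 3 = -5$)
$\left(5 x p{\left(-2 \right)}\right)^{2} = \left(5 \left(-5\right) \frac{-2 + 3 \left(-2\right)}{6 \left(-2\right)}\right)^{2} = \left(- 25 \cdot \frac{1}{6} \left(- \frac{1}{2}\right) \left(-2 - 6\right)\right)^{2} = \left(- 25 \cdot \frac{1}{6} \left(- \frac{1}{2}\right) \left(-8\right)\right)^{2} = \left(\left(-25\right) \frac{2}{3}\right)^{2} = \left(- \frac{50}{3}\right)^{2} = \frac{2500}{9}$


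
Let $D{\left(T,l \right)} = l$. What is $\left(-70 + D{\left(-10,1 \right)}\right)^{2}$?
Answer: $4761$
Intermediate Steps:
$\left(-70 + D{\left(-10,1 \right)}\right)^{2} = \left(-70 + 1\right)^{2} = \left(-69\right)^{2} = 4761$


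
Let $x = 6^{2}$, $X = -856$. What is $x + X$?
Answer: $-820$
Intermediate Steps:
$x = 36$
$x + X = 36 - 856 = -820$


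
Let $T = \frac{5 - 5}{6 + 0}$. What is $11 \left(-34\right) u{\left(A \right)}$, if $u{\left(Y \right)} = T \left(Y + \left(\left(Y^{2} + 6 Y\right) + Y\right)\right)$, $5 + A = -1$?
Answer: $0$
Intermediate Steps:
$A = -6$ ($A = -5 - 1 = -6$)
$T = 0$ ($T = \frac{0}{6} = 0 \cdot \frac{1}{6} = 0$)
$u{\left(Y \right)} = 0$ ($u{\left(Y \right)} = 0 \left(Y + \left(\left(Y^{2} + 6 Y\right) + Y\right)\right) = 0 \left(Y + \left(Y^{2} + 7 Y\right)\right) = 0 \left(Y^{2} + 8 Y\right) = 0$)
$11 \left(-34\right) u{\left(A \right)} = 11 \left(-34\right) 0 = \left(-374\right) 0 = 0$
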